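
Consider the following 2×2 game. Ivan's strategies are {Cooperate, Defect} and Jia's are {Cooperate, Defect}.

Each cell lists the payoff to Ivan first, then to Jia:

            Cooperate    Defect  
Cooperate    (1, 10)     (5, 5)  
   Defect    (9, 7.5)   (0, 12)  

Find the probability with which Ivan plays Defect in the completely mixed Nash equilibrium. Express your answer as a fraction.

Let r be the probability that Ivan plays Cooperate. In a completely mixed equilibrium, Jia must be indifferent between Cooperate and Defect.
Jia's expected payoff from Cooperate is 10r + 7.5(1−r); from Defect it is 5r + 12(1−r).
Setting these equal: 2.5r + 7.5 = −7r + 12, so r = 9/19.
Therefore Ivan plays Defect with probability 1 − 9/19 = 10/19.

10/19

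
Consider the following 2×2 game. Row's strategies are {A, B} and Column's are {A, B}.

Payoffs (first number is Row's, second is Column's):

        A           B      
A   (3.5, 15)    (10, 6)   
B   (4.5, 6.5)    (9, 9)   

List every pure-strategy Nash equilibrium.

none

(A, A): Row prefers B (4.5 > 3.5) — not an equilibrium.
(A, B): Column prefers A (15 > 6) — not an equilibrium.
(B, A): Column prefers B (9 > 6.5) — not an equilibrium.
(B, B): Row prefers A (10 > 9) — not an equilibrium.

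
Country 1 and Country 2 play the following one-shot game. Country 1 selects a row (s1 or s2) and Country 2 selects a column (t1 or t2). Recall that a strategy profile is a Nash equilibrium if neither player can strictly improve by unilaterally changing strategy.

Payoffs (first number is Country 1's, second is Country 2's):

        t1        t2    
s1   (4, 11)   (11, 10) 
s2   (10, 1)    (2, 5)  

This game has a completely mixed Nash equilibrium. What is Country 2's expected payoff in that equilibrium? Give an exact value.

First find p, the probability Country 1 plays s1, from Country 2's indifference between t1 and t2: 11p + (1−p) = 10p + 5(1−p), giving p = 4/5.
Since Country 2 is indifferent in equilibrium, Country 2's expected payoff equals the payoff from either column against (4/5, 1/5). Using t1: 11(4/5) + (1/5) = 9.

9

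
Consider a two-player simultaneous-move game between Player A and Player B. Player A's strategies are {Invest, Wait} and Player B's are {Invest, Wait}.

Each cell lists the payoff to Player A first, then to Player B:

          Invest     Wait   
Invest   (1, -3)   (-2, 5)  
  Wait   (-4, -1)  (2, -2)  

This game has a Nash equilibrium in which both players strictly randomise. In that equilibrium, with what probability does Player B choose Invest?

4/9

Let q be the probability that Player B plays Invest. In a completely mixed equilibrium, Player A must be indifferent between Invest and Wait.
Player A's expected payoff from Invest is q − 2(1−q); from Wait it is −4q + 2(1−q).
Setting these equal: 3q − 2 = −6q + 2, so q = 4/9.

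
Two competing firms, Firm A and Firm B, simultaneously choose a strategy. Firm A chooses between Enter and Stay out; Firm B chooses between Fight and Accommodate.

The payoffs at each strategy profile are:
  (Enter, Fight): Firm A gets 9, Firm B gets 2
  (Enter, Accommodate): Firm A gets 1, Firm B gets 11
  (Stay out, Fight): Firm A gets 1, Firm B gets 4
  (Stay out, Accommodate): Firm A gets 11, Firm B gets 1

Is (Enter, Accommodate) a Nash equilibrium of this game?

At (Enter, Accommodate), Firm A earns 1; switching to Stay out would give 11, so Firm A would deviate.
Firm B earns 11; switching to Fight would give 2, so Firm B has no profitable deviation.
Since at least one player can profitably deviate, this is not a Nash equilibrium.

No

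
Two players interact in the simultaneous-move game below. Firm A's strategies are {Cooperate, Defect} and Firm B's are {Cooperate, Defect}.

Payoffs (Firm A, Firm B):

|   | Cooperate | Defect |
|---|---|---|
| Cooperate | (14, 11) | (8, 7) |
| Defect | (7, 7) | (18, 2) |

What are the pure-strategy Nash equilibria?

(Cooperate, Cooperate): Firm A gets 14 ≥ 7 from Defect, and Firm B gets 11 ≥ 7 from Defect — Nash equilibrium.
(Cooperate, Defect): Firm A prefers Defect (18 > 8); Firm B prefers Cooperate (11 > 7) — not an equilibrium.
(Defect, Cooperate): Firm A prefers Cooperate (14 > 7) — not an equilibrium.
(Defect, Defect): Firm B prefers Cooperate (7 > 2) — not an equilibrium.

(Cooperate, Cooperate)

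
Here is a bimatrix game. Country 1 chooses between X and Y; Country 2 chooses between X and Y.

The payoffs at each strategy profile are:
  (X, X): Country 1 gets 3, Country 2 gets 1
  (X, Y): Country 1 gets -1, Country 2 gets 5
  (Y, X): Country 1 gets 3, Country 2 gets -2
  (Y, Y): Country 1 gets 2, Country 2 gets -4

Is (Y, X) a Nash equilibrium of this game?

Yes

At (Y, X), Country 1 earns 3; switching to X would give 3, so Country 1 has no profitable deviation.
Country 2 earns -2; switching to Y would give -4, so Country 2 has no profitable deviation.
Neither player can gain by a unilateral deviation, so this profile is a Nash equilibrium.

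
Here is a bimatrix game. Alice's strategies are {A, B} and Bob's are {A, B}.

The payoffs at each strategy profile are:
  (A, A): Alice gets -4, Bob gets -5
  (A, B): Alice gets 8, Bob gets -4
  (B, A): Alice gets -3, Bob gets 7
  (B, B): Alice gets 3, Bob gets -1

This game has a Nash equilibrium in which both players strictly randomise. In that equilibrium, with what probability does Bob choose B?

Let q be the probability that Bob plays A. In a completely mixed equilibrium, Alice must be indifferent between A and B.
Alice's expected payoff from A is −4q + 8(1−q); from B it is −3q + 3(1−q).
Setting these equal: −12q + 8 = −6q + 3, so q = 5/6.
Therefore Bob plays B with probability 1 − 5/6 = 1/6.

1/6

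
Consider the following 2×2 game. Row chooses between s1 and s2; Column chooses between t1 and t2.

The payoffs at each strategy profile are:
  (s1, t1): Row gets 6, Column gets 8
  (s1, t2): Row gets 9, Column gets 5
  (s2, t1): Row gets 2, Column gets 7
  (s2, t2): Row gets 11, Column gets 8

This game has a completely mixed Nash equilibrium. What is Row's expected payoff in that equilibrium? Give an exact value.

First find y, the probability Column plays t1, from Row's indifference between s1 and s2: 6y + 9(1−y) = 2y + 11(1−y), giving y = 1/3.
Since Row is indifferent in equilibrium, Row's expected payoff equals the payoff from either row against (1/3, 2/3). Using s1: 6(1/3) + 9(2/3) = 8.

8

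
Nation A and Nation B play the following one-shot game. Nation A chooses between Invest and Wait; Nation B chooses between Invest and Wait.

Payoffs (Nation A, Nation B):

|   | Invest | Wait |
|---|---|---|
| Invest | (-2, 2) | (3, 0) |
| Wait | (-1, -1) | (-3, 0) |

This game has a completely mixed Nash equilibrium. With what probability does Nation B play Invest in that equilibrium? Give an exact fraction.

Let y be the probability that Nation B plays Invest. In a completely mixed equilibrium, Nation A must be indifferent between Invest and Wait.
Nation A's expected payoff from Invest is −2y + 3(1−y); from Wait it is −y − 3(1−y).
Setting these equal: −5y + 3 = 2y − 3, so y = 6/7.

6/7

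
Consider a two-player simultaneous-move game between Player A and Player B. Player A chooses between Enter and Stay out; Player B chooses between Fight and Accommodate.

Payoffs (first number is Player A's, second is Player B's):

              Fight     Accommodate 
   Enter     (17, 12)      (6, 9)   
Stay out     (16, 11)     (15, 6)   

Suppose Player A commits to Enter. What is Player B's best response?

Fight

Against Enter, Player B earns 12 from Fight and 9 from Accommodate.
So Fight is the best response.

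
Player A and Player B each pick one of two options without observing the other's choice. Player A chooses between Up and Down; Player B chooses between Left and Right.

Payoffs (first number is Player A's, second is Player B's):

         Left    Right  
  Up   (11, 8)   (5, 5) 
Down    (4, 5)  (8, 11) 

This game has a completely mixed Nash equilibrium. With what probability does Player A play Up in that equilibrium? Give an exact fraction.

Let p be the probability that Player A plays Up. In a completely mixed equilibrium, Player B must be indifferent between Left and Right.
Player B's expected payoff from Left is 8p + 5(1−p); from Right it is 5p + 11(1−p).
Setting these equal: 3p + 5 = −6p + 11, so p = 2/3.

2/3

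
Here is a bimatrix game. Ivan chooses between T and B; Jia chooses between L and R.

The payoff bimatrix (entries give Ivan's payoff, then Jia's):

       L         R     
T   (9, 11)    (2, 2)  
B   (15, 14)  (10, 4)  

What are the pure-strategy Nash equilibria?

(B, L)

(T, L): Ivan prefers B (15 > 9) — not an equilibrium.
(T, R): Ivan prefers B (10 > 2); Jia prefers L (11 > 2) — not an equilibrium.
(B, L): Ivan gets 15 ≥ 9 from T, and Jia gets 14 ≥ 4 from R — Nash equilibrium.
(B, R): Jia prefers L (14 > 4) — not an equilibrium.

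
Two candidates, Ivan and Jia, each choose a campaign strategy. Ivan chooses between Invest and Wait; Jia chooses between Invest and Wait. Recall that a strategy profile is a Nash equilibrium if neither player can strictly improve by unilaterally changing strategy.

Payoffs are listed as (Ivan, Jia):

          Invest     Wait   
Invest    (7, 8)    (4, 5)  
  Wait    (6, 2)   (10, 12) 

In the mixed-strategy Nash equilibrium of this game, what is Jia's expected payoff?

86/13

First find x, the probability Ivan plays Invest, from Jia's indifference between Invest and Wait: 8x + 2(1−x) = 5x + 12(1−x), giving x = 10/13.
Since Jia is indifferent in equilibrium, Jia's expected payoff equals the payoff from either column against (10/13, 3/13). Using Invest: 8(10/13) + 2(3/13) = 86/13.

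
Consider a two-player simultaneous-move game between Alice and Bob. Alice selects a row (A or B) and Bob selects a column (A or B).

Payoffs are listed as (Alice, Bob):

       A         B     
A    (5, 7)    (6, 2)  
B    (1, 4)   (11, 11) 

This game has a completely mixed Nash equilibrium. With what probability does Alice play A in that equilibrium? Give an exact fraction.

7/12

Let x be the probability that Alice plays A. In a completely mixed equilibrium, Bob must be indifferent between A and B.
Bob's expected payoff from A is 7x + 4(1−x); from B it is 2x + 11(1−x).
Setting these equal: 3x + 4 = −9x + 11, so x = 7/12.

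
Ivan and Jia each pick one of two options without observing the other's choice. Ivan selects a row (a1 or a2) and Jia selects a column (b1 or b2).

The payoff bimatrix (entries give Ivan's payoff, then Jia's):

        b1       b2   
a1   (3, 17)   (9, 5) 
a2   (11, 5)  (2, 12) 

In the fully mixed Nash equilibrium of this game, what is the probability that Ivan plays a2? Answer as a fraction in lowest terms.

12/19

Let p be the probability that Ivan plays a1. In a completely mixed equilibrium, Jia must be indifferent between b1 and b2.
Jia's expected payoff from b1 is 17p + 5(1−p); from b2 it is 5p + 12(1−p).
Setting these equal: 12p + 5 = −7p + 12, so p = 7/19.
Therefore Ivan plays a2 with probability 1 − 7/19 = 12/19.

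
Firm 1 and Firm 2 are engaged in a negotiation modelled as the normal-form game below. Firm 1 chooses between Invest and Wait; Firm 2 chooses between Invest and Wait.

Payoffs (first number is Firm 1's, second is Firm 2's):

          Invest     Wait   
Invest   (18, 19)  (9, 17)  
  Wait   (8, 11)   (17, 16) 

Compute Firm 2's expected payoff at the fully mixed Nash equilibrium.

117/7

First find x, the probability Firm 1 plays Invest, from Firm 2's indifference between Invest and Wait: 19x + 11(1−x) = 17x + 16(1−x), giving x = 5/7.
Since Firm 2 is indifferent in equilibrium, Firm 2's expected payoff equals the payoff from either column against (5/7, 2/7). Using Invest: 19(5/7) + 11(2/7) = 117/7.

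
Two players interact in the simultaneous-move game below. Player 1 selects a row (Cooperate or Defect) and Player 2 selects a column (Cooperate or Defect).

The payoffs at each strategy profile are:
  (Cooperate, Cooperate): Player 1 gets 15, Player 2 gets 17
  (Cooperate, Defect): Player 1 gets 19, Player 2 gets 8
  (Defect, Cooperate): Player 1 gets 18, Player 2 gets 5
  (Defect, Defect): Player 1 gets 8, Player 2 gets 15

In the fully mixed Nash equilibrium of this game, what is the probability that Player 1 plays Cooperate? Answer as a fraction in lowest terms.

10/19

Let r be the probability that Player 1 plays Cooperate. In a completely mixed equilibrium, Player 2 must be indifferent between Cooperate and Defect.
Player 2's expected payoff from Cooperate is 17r + 5(1−r); from Defect it is 8r + 15(1−r).
Setting these equal: 12r + 5 = −7r + 15, so r = 10/19.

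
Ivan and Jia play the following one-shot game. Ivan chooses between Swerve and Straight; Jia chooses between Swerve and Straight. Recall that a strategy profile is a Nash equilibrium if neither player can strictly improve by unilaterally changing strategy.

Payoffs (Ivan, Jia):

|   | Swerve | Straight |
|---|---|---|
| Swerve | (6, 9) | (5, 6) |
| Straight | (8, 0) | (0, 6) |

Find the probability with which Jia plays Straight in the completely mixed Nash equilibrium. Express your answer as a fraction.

Let c be the probability that Jia plays Swerve. In a completely mixed equilibrium, Ivan must be indifferent between Swerve and Straight.
Ivan's expected payoff from Swerve is 6c + 5(1−c); from Straight it is 8c.
Setting these equal: c + 5 = 8c, so c = 5/7.
Therefore Jia plays Straight with probability 1 − 5/7 = 2/7.

2/7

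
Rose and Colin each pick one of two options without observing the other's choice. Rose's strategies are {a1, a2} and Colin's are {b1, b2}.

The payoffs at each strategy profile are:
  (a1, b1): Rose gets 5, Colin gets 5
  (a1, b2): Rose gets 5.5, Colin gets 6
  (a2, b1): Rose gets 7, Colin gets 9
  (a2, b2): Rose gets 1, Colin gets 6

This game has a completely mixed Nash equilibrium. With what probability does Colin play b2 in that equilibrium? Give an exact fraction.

4/13

Let y be the probability that Colin plays b1. In a completely mixed equilibrium, Rose must be indifferent between a1 and a2.
Rose's expected payoff from a1 is 5y + 5.5(1−y); from a2 it is 7y + (1−y).
Setting these equal: −0.5y + 5.5 = 6y + 1, so y = 9/13.
Therefore Colin plays b2 with probability 1 − 9/13 = 4/13.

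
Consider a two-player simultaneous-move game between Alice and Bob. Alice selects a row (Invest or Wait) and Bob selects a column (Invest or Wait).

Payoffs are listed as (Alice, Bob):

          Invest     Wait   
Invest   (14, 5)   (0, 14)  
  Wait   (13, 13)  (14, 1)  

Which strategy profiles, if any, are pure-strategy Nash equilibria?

(Invest, Invest): Bob prefers Wait (14 > 5) — not an equilibrium.
(Invest, Wait): Alice prefers Wait (14 > 0) — not an equilibrium.
(Wait, Invest): Alice prefers Invest (14 > 13) — not an equilibrium.
(Wait, Wait): Bob prefers Invest (13 > 1) — not an equilibrium.

none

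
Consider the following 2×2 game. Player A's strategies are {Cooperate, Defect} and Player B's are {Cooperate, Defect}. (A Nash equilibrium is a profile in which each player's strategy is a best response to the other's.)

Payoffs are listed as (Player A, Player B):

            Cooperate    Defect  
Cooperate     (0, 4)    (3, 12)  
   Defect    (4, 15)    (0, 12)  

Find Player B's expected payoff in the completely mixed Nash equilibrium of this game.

First find p, the probability Player A plays Cooperate, from Player B's indifference between Cooperate and Defect: 4p + 15(1−p) = 12p + 12(1−p), giving p = 3/11.
Since Player B is indifferent in equilibrium, Player B's expected payoff equals the payoff from either column against (3/11, 8/11). Using Cooperate: 4(3/11) + 15(8/11) = 12.

12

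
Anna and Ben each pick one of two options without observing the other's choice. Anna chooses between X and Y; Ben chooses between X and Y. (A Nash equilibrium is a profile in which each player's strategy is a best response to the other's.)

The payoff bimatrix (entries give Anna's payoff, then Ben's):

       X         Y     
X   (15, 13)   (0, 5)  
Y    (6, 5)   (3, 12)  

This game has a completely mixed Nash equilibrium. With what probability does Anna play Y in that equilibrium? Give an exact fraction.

Let p be the probability that Anna plays X. In a completely mixed equilibrium, Ben must be indifferent between X and Y.
Ben's expected payoff from X is 13p + 5(1−p); from Y it is 5p + 12(1−p).
Setting these equal: 8p + 5 = −7p + 12, so p = 7/15.
Therefore Anna plays Y with probability 1 − 7/15 = 8/15.

8/15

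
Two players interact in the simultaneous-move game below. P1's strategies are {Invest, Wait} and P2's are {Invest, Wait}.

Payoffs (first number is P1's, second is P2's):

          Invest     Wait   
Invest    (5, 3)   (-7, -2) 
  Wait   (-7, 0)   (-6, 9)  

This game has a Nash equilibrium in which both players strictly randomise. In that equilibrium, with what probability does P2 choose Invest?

1/13

Let q be the probability that P2 plays Invest. In a completely mixed equilibrium, P1 must be indifferent between Invest and Wait.
P1's expected payoff from Invest is 5q − 7(1−q); from Wait it is −7q − 6(1−q).
Setting these equal: 12q − 7 = −q − 6, so q = 1/13.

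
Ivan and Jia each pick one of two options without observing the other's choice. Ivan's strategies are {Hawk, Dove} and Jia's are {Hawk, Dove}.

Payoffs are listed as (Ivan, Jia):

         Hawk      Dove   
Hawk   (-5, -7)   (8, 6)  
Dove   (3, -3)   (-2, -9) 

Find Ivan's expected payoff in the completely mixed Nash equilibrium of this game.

7/9

First find y, the probability Jia plays Hawk, from Ivan's indifference between Hawk and Dove: −5y + 8(1−y) = 3y − 2(1−y), giving y = 5/9.
Since Ivan is indifferent in equilibrium, Ivan's expected payoff equals the payoff from either row against (5/9, 4/9). Using Hawk: −5(5/9) + 8(4/9) = 7/9.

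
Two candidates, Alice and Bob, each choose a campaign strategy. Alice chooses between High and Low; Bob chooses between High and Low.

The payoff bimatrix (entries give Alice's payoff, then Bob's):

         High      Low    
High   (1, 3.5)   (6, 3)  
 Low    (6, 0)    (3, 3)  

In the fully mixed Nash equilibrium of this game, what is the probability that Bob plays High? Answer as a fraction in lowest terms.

Let c be the probability that Bob plays High. In a completely mixed equilibrium, Alice must be indifferent between High and Low.
Alice's expected payoff from High is c + 6(1−c); from Low it is 6c + 3(1−c).
Setting these equal: −5c + 6 = 3c + 3, so c = 3/8.

3/8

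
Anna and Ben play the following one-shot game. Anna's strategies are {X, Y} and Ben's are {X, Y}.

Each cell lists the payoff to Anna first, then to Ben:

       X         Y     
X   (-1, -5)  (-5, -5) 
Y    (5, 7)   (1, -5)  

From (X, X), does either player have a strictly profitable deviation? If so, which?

Anna

Anna at (X, X) earns -1; deviating to Y yields 5 — a strict improvement.
Ben earns -5; deviating to Y yields -5 — not better.
Only Anna has a strictly profitable deviation.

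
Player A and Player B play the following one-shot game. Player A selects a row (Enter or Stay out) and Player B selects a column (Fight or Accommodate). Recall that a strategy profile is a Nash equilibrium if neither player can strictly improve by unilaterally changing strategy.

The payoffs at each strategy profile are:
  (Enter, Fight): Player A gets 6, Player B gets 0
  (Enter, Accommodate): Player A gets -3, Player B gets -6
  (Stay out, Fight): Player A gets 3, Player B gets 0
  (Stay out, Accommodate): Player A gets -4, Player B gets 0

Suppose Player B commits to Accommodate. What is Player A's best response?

Against Accommodate, Player A earns -3 from Enter and -4 from Stay out.
So Enter is the best response.

Enter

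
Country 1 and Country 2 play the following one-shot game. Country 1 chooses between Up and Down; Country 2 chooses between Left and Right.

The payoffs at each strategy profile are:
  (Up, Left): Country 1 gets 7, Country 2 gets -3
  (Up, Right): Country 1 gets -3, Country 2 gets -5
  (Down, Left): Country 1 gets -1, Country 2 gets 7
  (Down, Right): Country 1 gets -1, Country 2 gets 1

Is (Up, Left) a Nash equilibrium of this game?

Yes

At (Up, Left), Country 1 earns 7; switching to Down would give -1, so Country 1 has no profitable deviation.
Country 2 earns -3; switching to Right would give -5, so Country 2 has no profitable deviation.
Neither player can gain by a unilateral deviation, so this profile is a Nash equilibrium.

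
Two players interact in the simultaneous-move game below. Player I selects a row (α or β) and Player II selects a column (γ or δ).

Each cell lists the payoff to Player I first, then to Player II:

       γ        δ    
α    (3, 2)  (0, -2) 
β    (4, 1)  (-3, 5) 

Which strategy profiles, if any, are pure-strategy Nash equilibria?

(α, γ): Player I prefers β (4 > 3) — not an equilibrium.
(α, δ): Player II prefers γ (2 > -2) — not an equilibrium.
(β, γ): Player II prefers δ (5 > 1) — not an equilibrium.
(β, δ): Player I prefers α (0 > -3) — not an equilibrium.

none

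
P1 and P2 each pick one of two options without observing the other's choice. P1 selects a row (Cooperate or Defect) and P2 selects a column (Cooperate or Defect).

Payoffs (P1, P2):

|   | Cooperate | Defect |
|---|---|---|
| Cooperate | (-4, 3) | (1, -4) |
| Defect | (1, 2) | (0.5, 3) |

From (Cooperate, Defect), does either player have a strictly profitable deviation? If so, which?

P1 at (Cooperate, Defect) earns 1; deviating to Defect yields 0.5 — not better.
P2 earns -4; deviating to Cooperate yields 3 — a strict improvement.
Only P2 has a strictly profitable deviation.

P2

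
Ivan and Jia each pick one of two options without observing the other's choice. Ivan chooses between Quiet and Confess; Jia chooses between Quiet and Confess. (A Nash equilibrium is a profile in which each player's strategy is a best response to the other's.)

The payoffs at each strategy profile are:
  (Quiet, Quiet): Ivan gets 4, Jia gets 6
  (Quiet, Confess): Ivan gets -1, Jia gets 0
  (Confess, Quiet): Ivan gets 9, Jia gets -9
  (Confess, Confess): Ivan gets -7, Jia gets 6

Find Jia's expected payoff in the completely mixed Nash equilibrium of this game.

12/7

First find x, the probability Ivan plays Quiet, from Jia's indifference between Quiet and Confess: 6x − 9(1−x) = 6(1−x), giving x = 5/7.
Since Jia is indifferent in equilibrium, Jia's expected payoff equals the payoff from either column against (5/7, 2/7). Using Quiet: 6(5/7) − 9(2/7) = 12/7.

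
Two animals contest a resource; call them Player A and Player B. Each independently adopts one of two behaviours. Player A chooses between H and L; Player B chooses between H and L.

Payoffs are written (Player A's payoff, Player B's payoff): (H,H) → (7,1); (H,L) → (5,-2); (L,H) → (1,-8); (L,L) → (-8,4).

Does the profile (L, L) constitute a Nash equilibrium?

At (L, L), Player A earns -8; switching to H would give 5, so Player A would deviate.
Player B earns 4; switching to H would give -8, so Player B has no profitable deviation.
Since at least one player can profitably deviate, this is not a Nash equilibrium.

No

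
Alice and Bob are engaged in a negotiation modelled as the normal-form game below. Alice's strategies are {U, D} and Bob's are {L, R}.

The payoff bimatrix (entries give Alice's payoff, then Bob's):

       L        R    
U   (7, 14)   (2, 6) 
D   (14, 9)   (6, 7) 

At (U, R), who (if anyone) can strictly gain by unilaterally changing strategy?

Alice at (U, R) earns 2; deviating to D yields 6 — a strict improvement.
Bob earns 6; deviating to L yields 14 — a strict improvement.
Both Alice and Bob have strictly profitable deviations.

Both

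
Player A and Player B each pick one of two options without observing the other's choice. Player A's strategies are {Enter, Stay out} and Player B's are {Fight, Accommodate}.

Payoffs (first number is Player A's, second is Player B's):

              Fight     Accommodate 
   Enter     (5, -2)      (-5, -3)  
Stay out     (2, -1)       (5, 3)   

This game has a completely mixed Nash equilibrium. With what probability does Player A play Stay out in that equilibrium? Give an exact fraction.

Let x be the probability that Player A plays Enter. In a completely mixed equilibrium, Player B must be indifferent between Fight and Accommodate.
Player B's expected payoff from Fight is −2x − (1−x); from Accommodate it is −3x + 3(1−x).
Setting these equal: −x − 1 = −6x + 3, so x = 4/5.
Therefore Player A plays Stay out with probability 1 − 4/5 = 1/5.

1/5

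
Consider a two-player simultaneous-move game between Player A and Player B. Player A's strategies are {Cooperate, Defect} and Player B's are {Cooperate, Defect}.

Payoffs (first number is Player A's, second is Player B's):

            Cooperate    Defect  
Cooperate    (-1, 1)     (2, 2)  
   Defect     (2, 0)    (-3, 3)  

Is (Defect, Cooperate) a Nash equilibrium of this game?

No

At (Defect, Cooperate), Player A earns 2; switching to Cooperate would give -1, so Player A has no profitable deviation.
Player B earns 0; switching to Defect would give 3, so Player B would deviate.
Since at least one player can profitably deviate, this is not a Nash equilibrium.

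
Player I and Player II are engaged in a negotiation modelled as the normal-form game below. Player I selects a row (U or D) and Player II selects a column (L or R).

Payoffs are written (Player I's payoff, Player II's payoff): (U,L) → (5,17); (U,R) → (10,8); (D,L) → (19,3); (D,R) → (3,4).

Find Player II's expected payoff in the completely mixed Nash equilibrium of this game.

First find p, the probability Player I plays U, from Player II's indifference between L and R: 17p + 3(1−p) = 8p + 4(1−p), giving p = 1/10.
Since Player II is indifferent in equilibrium, Player II's expected payoff equals the payoff from either column against (1/10, 9/10). Using L: 17(1/10) + 3(9/10) = 22/5.

22/5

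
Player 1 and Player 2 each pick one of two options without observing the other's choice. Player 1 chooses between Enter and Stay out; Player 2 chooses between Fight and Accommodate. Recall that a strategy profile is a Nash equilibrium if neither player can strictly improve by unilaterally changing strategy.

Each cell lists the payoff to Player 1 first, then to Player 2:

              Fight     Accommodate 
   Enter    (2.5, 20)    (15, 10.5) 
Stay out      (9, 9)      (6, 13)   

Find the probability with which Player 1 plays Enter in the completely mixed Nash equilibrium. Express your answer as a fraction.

Let p be the probability that Player 1 plays Enter. In a completely mixed equilibrium, Player 2 must be indifferent between Fight and Accommodate.
Player 2's expected payoff from Fight is 20p + 9(1−p); from Accommodate it is 10.5p + 13(1−p).
Setting these equal: 11p + 9 = −2.5p + 13, so p = 8/27.

8/27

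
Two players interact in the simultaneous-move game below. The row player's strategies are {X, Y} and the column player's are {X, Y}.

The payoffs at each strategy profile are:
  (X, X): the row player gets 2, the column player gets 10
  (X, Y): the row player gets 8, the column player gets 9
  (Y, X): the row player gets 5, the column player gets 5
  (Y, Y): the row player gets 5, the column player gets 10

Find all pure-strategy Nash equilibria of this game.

none

(X, X): the row player prefers Y (5 > 2) — not an equilibrium.
(X, Y): the column player prefers X (10 > 9) — not an equilibrium.
(Y, X): the column player prefers Y (10 > 5) — not an equilibrium.
(Y, Y): the row player prefers X (8 > 5) — not an equilibrium.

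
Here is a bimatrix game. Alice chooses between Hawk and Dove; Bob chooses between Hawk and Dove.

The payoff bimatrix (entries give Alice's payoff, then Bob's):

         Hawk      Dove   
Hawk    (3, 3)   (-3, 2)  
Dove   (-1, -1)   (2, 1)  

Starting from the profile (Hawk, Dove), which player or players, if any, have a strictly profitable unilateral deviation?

Both

Alice at (Hawk, Dove) earns -3; deviating to Dove yields 2 — a strict improvement.
Bob earns 2; deviating to Hawk yields 3 — a strict improvement.
Both Alice and Bob have strictly profitable deviations.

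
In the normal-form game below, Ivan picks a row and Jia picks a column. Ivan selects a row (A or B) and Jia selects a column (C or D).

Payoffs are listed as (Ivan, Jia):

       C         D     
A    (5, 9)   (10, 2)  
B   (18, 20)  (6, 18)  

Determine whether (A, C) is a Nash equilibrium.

At (A, C), Ivan earns 5; switching to B would give 18, so Ivan would deviate.
Jia earns 9; switching to D would give 2, so Jia has no profitable deviation.
Since at least one player can profitably deviate, this is not a Nash equilibrium.

No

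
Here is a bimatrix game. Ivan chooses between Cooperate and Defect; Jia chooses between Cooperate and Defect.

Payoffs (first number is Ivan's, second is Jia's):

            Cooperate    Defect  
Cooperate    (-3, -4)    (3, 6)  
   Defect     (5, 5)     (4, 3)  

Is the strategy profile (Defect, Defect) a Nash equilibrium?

No

At (Defect, Defect), Ivan earns 4; switching to Cooperate would give 3, so Ivan has no profitable deviation.
Jia earns 3; switching to Cooperate would give 5, so Jia would deviate.
Since at least one player can profitably deviate, this is not a Nash equilibrium.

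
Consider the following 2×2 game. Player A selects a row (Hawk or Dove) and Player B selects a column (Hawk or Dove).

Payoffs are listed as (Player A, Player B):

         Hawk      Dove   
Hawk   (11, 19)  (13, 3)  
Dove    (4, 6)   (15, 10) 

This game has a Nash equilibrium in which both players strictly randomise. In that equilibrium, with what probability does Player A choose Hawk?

Let p be the probability that Player A plays Hawk. In a completely mixed equilibrium, Player B must be indifferent between Hawk and Dove.
Player B's expected payoff from Hawk is 19p + 6(1−p); from Dove it is 3p + 10(1−p).
Setting these equal: 13p + 6 = −7p + 10, so p = 1/5.

1/5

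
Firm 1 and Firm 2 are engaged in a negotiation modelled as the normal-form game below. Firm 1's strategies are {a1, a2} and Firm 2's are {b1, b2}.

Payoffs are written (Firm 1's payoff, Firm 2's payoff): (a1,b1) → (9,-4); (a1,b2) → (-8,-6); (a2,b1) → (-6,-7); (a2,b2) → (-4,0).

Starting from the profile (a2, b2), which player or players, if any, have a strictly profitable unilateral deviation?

Firm 1 at (a2, b2) earns -4; deviating to a1 yields -8 — not better.
Firm 2 earns 0; deviating to b1 yields -7 — not better.
Neither player can strictly improve; the profile is a Nash equilibrium.

Neither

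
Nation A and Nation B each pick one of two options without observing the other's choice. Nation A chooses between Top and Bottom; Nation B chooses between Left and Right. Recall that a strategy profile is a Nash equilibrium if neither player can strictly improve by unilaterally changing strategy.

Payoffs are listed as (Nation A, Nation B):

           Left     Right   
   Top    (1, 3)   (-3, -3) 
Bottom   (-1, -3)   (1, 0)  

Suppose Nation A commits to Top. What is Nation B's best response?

Against Top, Nation B earns 3 from Left and -3 from Right.
So Left is the best response.

Left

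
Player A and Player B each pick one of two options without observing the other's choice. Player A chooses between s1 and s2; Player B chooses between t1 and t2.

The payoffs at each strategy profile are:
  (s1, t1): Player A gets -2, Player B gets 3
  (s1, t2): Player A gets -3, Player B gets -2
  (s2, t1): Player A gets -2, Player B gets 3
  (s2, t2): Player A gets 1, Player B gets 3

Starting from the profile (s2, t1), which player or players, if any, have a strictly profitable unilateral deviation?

Player A at (s2, t1) earns -2; deviating to s1 yields -2 — not better.
Player B earns 3; deviating to t2 yields 3 — not better.
Neither player can strictly improve; the profile is a Nash equilibrium.

Neither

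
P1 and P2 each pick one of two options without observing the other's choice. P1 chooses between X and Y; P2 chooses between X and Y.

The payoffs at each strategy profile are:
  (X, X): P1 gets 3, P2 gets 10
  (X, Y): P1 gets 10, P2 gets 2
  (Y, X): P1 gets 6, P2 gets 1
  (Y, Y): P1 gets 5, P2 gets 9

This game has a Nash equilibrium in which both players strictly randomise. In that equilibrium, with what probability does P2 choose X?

Let y be the probability that P2 plays X. In a completely mixed equilibrium, P1 must be indifferent between X and Y.
P1's expected payoff from X is 3y + 10(1−y); from Y it is 6y + 5(1−y).
Setting these equal: −7y + 10 = y + 5, so y = 5/8.

5/8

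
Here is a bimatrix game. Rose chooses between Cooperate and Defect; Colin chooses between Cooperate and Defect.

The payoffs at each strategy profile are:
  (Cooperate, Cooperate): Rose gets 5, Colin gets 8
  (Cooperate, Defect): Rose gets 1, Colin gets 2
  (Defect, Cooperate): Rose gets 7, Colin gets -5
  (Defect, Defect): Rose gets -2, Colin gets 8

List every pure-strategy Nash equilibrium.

(Cooperate, Cooperate): Rose prefers Defect (7 > 5) — not an equilibrium.
(Cooperate, Defect): Colin prefers Cooperate (8 > 2) — not an equilibrium.
(Defect, Cooperate): Colin prefers Defect (8 > -5) — not an equilibrium.
(Defect, Defect): Rose prefers Cooperate (1 > -2) — not an equilibrium.

none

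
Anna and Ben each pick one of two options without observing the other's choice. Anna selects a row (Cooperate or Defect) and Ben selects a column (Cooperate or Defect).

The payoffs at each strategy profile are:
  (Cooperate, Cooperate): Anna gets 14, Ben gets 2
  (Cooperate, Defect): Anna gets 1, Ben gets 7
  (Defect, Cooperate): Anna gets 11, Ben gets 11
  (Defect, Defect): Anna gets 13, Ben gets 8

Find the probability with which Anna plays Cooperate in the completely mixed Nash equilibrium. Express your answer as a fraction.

Let x be the probability that Anna plays Cooperate. In a completely mixed equilibrium, Ben must be indifferent between Cooperate and Defect.
Ben's expected payoff from Cooperate is 2x + 11(1−x); from Defect it is 7x + 8(1−x).
Setting these equal: −9x + 11 = −x + 8, so x = 3/8.

3/8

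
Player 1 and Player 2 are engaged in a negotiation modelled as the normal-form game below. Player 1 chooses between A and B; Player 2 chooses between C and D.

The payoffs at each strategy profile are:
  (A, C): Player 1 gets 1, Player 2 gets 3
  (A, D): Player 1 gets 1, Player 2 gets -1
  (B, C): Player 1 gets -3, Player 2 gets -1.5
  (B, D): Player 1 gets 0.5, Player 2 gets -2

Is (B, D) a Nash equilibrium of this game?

At (B, D), Player 1 earns 0.5; switching to A would give 1, so Player 1 would deviate.
Player 2 earns -2; switching to C would give -1.5, so Player 2 would deviate.
Since at least one player can profitably deviate, this is not a Nash equilibrium.

No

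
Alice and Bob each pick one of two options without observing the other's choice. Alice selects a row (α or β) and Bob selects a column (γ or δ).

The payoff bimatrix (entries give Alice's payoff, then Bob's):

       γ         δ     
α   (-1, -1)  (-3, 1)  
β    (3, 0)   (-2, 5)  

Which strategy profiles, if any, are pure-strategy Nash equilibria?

(β, δ)

(α, γ): Alice prefers β (3 > -1); Bob prefers δ (1 > -1) — not an equilibrium.
(α, δ): Alice prefers β (-2 > -3) — not an equilibrium.
(β, γ): Bob prefers δ (5 > 0) — not an equilibrium.
(β, δ): Alice gets -2 ≥ -3 from α, and Bob gets 5 ≥ 0 from γ — Nash equilibrium.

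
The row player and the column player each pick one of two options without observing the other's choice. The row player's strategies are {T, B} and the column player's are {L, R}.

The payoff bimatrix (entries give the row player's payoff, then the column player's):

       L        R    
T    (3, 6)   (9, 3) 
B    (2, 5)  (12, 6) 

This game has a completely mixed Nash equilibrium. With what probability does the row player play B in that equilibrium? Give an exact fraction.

3/4

Let p be the probability that the row player plays T. In a completely mixed equilibrium, the column player must be indifferent between L and R.
The column player's expected payoff from L is 6p + 5(1−p); from R it is 3p + 6(1−p).
Setting these equal: p + 5 = −3p + 6, so p = 1/4.
Therefore the row player plays B with probability 1 − 1/4 = 3/4.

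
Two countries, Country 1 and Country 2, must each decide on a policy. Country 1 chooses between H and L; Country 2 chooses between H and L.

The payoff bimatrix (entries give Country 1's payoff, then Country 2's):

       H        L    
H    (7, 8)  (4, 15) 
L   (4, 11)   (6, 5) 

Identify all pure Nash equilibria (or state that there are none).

(H, H): Country 2 prefers L (15 > 8) — not an equilibrium.
(H, L): Country 1 prefers L (6 > 4) — not an equilibrium.
(L, H): Country 1 prefers H (7 > 4) — not an equilibrium.
(L, L): Country 2 prefers H (11 > 5) — not an equilibrium.

none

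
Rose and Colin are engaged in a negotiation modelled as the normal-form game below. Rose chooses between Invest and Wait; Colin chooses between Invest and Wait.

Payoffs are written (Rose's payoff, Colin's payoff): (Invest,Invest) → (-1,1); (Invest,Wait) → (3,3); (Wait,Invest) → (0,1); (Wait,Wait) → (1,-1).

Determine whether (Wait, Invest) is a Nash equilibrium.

At (Wait, Invest), Rose earns 0; switching to Invest would give -1, so Rose has no profitable deviation.
Colin earns 1; switching to Wait would give -1, so Colin has no profitable deviation.
Neither player can gain by a unilateral deviation, so this profile is a Nash equilibrium.

Yes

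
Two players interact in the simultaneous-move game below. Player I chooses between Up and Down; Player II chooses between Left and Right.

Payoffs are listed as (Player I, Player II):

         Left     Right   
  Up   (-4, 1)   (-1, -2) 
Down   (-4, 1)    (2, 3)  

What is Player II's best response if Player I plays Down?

Right

Against Down, Player II earns 1 from Left and 3 from Right.
So Right is the best response.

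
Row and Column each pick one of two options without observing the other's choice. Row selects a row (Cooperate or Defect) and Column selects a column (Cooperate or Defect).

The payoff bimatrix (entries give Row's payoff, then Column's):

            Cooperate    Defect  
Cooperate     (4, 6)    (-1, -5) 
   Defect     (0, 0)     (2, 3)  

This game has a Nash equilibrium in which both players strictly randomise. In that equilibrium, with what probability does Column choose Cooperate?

Let q be the probability that Column plays Cooperate. In a completely mixed equilibrium, Row must be indifferent between Cooperate and Defect.
Row's expected payoff from Cooperate is 4q − (1−q); from Defect it is 2(1−q).
Setting these equal: 5q − 1 = −2q + 2, so q = 3/7.

3/7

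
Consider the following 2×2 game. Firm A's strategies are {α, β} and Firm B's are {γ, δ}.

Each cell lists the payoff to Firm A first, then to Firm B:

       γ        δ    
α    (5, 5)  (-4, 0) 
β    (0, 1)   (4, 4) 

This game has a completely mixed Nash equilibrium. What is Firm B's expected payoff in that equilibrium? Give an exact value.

5/2

First find x, the probability Firm A plays α, from Firm B's indifference between γ and δ: 5x + (1−x) = 4(1−x), giving x = 3/8.
Since Firm B is indifferent in equilibrium, Firm B's expected payoff equals the payoff from either column against (3/8, 5/8). Using γ: 5(3/8) + (5/8) = 5/2.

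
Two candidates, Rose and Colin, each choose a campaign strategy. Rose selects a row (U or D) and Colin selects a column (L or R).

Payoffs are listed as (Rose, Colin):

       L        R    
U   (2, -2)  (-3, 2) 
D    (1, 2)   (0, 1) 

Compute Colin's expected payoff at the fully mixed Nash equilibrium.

6/5

First find p, the probability Rose plays U, from Colin's indifference between L and R: −2p + 2(1−p) = 2p + (1−p), giving p = 1/5.
Since Colin is indifferent in equilibrium, Colin's expected payoff equals the payoff from either column against (1/5, 4/5). Using L: −2(1/5) + 2(4/5) = 6/5.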